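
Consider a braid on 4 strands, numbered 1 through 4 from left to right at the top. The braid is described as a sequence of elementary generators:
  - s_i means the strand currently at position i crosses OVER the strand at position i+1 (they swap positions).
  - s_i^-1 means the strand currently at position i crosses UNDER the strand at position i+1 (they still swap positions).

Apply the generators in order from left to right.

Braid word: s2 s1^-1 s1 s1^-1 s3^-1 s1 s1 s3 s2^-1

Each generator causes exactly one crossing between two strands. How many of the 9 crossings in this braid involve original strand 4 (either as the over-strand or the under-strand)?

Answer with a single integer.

Gen 1: crossing 2x3. Involves strand 4? no. Count so far: 0
Gen 2: crossing 1x3. Involves strand 4? no. Count so far: 0
Gen 3: crossing 3x1. Involves strand 4? no. Count so far: 0
Gen 4: crossing 1x3. Involves strand 4? no. Count so far: 0
Gen 5: crossing 2x4. Involves strand 4? yes. Count so far: 1
Gen 6: crossing 3x1. Involves strand 4? no. Count so far: 1
Gen 7: crossing 1x3. Involves strand 4? no. Count so far: 1
Gen 8: crossing 4x2. Involves strand 4? yes. Count so far: 2
Gen 9: crossing 1x2. Involves strand 4? no. Count so far: 2

Answer: 2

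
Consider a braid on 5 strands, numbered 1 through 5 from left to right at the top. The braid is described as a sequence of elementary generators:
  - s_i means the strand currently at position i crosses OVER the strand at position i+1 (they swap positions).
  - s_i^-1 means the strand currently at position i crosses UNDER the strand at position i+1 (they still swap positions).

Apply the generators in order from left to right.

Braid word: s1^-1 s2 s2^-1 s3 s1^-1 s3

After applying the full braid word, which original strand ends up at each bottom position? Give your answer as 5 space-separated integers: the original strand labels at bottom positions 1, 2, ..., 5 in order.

Answer: 1 2 3 4 5

Derivation:
Gen 1 (s1^-1): strand 1 crosses under strand 2. Perm now: [2 1 3 4 5]
Gen 2 (s2): strand 1 crosses over strand 3. Perm now: [2 3 1 4 5]
Gen 3 (s2^-1): strand 3 crosses under strand 1. Perm now: [2 1 3 4 5]
Gen 4 (s3): strand 3 crosses over strand 4. Perm now: [2 1 4 3 5]
Gen 5 (s1^-1): strand 2 crosses under strand 1. Perm now: [1 2 4 3 5]
Gen 6 (s3): strand 4 crosses over strand 3. Perm now: [1 2 3 4 5]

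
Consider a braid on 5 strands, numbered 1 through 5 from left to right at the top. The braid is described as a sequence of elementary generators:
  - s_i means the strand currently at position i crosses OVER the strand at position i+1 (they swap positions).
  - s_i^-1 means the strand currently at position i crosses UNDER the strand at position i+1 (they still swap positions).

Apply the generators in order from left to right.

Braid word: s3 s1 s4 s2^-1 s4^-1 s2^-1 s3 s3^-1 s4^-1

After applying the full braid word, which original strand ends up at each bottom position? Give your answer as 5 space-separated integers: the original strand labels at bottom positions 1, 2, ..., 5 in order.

Gen 1 (s3): strand 3 crosses over strand 4. Perm now: [1 2 4 3 5]
Gen 2 (s1): strand 1 crosses over strand 2. Perm now: [2 1 4 3 5]
Gen 3 (s4): strand 3 crosses over strand 5. Perm now: [2 1 4 5 3]
Gen 4 (s2^-1): strand 1 crosses under strand 4. Perm now: [2 4 1 5 3]
Gen 5 (s4^-1): strand 5 crosses under strand 3. Perm now: [2 4 1 3 5]
Gen 6 (s2^-1): strand 4 crosses under strand 1. Perm now: [2 1 4 3 5]
Gen 7 (s3): strand 4 crosses over strand 3. Perm now: [2 1 3 4 5]
Gen 8 (s3^-1): strand 3 crosses under strand 4. Perm now: [2 1 4 3 5]
Gen 9 (s4^-1): strand 3 crosses under strand 5. Perm now: [2 1 4 5 3]

Answer: 2 1 4 5 3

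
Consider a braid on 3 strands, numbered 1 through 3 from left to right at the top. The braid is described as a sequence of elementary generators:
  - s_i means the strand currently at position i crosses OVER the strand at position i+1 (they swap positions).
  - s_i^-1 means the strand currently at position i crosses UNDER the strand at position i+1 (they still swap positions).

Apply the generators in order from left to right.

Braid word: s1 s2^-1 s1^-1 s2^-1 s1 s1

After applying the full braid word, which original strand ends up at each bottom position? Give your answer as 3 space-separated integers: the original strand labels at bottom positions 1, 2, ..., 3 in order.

Gen 1 (s1): strand 1 crosses over strand 2. Perm now: [2 1 3]
Gen 2 (s2^-1): strand 1 crosses under strand 3. Perm now: [2 3 1]
Gen 3 (s1^-1): strand 2 crosses under strand 3. Perm now: [3 2 1]
Gen 4 (s2^-1): strand 2 crosses under strand 1. Perm now: [3 1 2]
Gen 5 (s1): strand 3 crosses over strand 1. Perm now: [1 3 2]
Gen 6 (s1): strand 1 crosses over strand 3. Perm now: [3 1 2]

Answer: 3 1 2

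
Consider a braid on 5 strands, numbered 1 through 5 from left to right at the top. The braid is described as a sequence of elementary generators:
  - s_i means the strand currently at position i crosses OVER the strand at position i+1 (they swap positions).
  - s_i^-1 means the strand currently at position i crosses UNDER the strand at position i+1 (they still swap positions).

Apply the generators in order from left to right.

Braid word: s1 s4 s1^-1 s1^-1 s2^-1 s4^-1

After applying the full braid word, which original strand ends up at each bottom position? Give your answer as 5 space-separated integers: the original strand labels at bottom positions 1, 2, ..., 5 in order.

Answer: 2 3 1 4 5

Derivation:
Gen 1 (s1): strand 1 crosses over strand 2. Perm now: [2 1 3 4 5]
Gen 2 (s4): strand 4 crosses over strand 5. Perm now: [2 1 3 5 4]
Gen 3 (s1^-1): strand 2 crosses under strand 1. Perm now: [1 2 3 5 4]
Gen 4 (s1^-1): strand 1 crosses under strand 2. Perm now: [2 1 3 5 4]
Gen 5 (s2^-1): strand 1 crosses under strand 3. Perm now: [2 3 1 5 4]
Gen 6 (s4^-1): strand 5 crosses under strand 4. Perm now: [2 3 1 4 5]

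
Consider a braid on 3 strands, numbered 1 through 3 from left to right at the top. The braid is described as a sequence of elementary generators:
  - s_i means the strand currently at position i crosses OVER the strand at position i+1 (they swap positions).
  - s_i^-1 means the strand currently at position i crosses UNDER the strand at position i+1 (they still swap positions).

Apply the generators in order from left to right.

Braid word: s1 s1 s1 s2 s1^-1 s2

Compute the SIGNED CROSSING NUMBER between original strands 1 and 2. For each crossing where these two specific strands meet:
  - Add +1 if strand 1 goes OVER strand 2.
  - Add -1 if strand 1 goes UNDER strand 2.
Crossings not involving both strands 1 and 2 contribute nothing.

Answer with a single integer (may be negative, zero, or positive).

Answer: 0

Derivation:
Gen 1: 1 over 2. Both 1&2? yes. Contrib: +1. Sum: 1
Gen 2: 2 over 1. Both 1&2? yes. Contrib: -1. Sum: 0
Gen 3: 1 over 2. Both 1&2? yes. Contrib: +1. Sum: 1
Gen 4: crossing 1x3. Both 1&2? no. Sum: 1
Gen 5: crossing 2x3. Both 1&2? no. Sum: 1
Gen 6: 2 over 1. Both 1&2? yes. Contrib: -1. Sum: 0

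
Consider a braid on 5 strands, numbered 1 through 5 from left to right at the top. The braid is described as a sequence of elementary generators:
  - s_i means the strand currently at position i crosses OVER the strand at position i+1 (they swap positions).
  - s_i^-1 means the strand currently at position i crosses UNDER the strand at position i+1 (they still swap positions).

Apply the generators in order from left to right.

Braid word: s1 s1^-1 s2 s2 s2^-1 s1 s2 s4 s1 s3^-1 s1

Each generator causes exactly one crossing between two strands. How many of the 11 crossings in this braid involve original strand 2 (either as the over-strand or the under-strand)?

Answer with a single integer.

Answer: 8

Derivation:
Gen 1: crossing 1x2. Involves strand 2? yes. Count so far: 1
Gen 2: crossing 2x1. Involves strand 2? yes. Count so far: 2
Gen 3: crossing 2x3. Involves strand 2? yes. Count so far: 3
Gen 4: crossing 3x2. Involves strand 2? yes. Count so far: 4
Gen 5: crossing 2x3. Involves strand 2? yes. Count so far: 5
Gen 6: crossing 1x3. Involves strand 2? no. Count so far: 5
Gen 7: crossing 1x2. Involves strand 2? yes. Count so far: 6
Gen 8: crossing 4x5. Involves strand 2? no. Count so far: 6
Gen 9: crossing 3x2. Involves strand 2? yes. Count so far: 7
Gen 10: crossing 1x5. Involves strand 2? no. Count so far: 7
Gen 11: crossing 2x3. Involves strand 2? yes. Count so far: 8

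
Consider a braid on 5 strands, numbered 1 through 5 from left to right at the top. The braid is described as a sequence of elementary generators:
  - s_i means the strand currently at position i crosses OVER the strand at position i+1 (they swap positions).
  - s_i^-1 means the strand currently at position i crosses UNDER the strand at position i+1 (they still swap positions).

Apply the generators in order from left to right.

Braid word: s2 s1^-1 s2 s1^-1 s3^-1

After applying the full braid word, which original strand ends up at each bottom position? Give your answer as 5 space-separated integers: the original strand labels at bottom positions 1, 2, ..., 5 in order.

Answer: 2 3 4 1 5

Derivation:
Gen 1 (s2): strand 2 crosses over strand 3. Perm now: [1 3 2 4 5]
Gen 2 (s1^-1): strand 1 crosses under strand 3. Perm now: [3 1 2 4 5]
Gen 3 (s2): strand 1 crosses over strand 2. Perm now: [3 2 1 4 5]
Gen 4 (s1^-1): strand 3 crosses under strand 2. Perm now: [2 3 1 4 5]
Gen 5 (s3^-1): strand 1 crosses under strand 4. Perm now: [2 3 4 1 5]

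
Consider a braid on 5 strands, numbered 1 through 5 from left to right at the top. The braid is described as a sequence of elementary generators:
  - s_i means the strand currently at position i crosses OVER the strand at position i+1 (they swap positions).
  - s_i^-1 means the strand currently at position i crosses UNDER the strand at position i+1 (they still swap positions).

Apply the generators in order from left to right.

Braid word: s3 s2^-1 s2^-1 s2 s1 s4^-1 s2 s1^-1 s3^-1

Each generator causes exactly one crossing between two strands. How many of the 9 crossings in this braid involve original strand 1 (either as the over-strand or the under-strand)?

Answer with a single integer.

Gen 1: crossing 3x4. Involves strand 1? no. Count so far: 0
Gen 2: crossing 2x4. Involves strand 1? no. Count so far: 0
Gen 3: crossing 4x2. Involves strand 1? no. Count so far: 0
Gen 4: crossing 2x4. Involves strand 1? no. Count so far: 0
Gen 5: crossing 1x4. Involves strand 1? yes. Count so far: 1
Gen 6: crossing 3x5. Involves strand 1? no. Count so far: 1
Gen 7: crossing 1x2. Involves strand 1? yes. Count so far: 2
Gen 8: crossing 4x2. Involves strand 1? no. Count so far: 2
Gen 9: crossing 1x5. Involves strand 1? yes. Count so far: 3

Answer: 3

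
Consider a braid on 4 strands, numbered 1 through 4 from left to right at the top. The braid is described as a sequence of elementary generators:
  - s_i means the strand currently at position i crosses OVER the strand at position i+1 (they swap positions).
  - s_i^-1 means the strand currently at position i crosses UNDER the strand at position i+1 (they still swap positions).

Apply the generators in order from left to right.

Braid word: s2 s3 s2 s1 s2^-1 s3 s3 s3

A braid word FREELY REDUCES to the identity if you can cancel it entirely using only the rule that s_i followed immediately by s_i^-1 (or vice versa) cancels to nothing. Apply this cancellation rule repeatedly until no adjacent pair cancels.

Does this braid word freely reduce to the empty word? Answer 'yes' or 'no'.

Answer: no

Derivation:
Gen 1 (s2): push. Stack: [s2]
Gen 2 (s3): push. Stack: [s2 s3]
Gen 3 (s2): push. Stack: [s2 s3 s2]
Gen 4 (s1): push. Stack: [s2 s3 s2 s1]
Gen 5 (s2^-1): push. Stack: [s2 s3 s2 s1 s2^-1]
Gen 6 (s3): push. Stack: [s2 s3 s2 s1 s2^-1 s3]
Gen 7 (s3): push. Stack: [s2 s3 s2 s1 s2^-1 s3 s3]
Gen 8 (s3): push. Stack: [s2 s3 s2 s1 s2^-1 s3 s3 s3]
Reduced word: s2 s3 s2 s1 s2^-1 s3 s3 s3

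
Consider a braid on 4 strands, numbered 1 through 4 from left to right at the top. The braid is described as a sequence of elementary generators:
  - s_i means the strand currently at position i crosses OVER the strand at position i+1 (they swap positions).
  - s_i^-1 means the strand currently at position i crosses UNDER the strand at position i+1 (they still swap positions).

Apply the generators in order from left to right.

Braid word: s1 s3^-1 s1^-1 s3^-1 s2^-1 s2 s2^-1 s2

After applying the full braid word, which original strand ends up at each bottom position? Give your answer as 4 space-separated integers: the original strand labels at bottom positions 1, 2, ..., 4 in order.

Answer: 1 2 3 4

Derivation:
Gen 1 (s1): strand 1 crosses over strand 2. Perm now: [2 1 3 4]
Gen 2 (s3^-1): strand 3 crosses under strand 4. Perm now: [2 1 4 3]
Gen 3 (s1^-1): strand 2 crosses under strand 1. Perm now: [1 2 4 3]
Gen 4 (s3^-1): strand 4 crosses under strand 3. Perm now: [1 2 3 4]
Gen 5 (s2^-1): strand 2 crosses under strand 3. Perm now: [1 3 2 4]
Gen 6 (s2): strand 3 crosses over strand 2. Perm now: [1 2 3 4]
Gen 7 (s2^-1): strand 2 crosses under strand 3. Perm now: [1 3 2 4]
Gen 8 (s2): strand 3 crosses over strand 2. Perm now: [1 2 3 4]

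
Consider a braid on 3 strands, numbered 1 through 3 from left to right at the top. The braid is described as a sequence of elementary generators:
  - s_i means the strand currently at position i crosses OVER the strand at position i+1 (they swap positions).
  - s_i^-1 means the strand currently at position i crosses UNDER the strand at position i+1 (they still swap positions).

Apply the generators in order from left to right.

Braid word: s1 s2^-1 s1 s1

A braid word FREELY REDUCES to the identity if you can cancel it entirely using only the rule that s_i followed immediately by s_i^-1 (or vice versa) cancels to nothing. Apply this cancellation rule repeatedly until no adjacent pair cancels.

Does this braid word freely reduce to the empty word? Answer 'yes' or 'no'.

Gen 1 (s1): push. Stack: [s1]
Gen 2 (s2^-1): push. Stack: [s1 s2^-1]
Gen 3 (s1): push. Stack: [s1 s2^-1 s1]
Gen 4 (s1): push. Stack: [s1 s2^-1 s1 s1]
Reduced word: s1 s2^-1 s1 s1

Answer: no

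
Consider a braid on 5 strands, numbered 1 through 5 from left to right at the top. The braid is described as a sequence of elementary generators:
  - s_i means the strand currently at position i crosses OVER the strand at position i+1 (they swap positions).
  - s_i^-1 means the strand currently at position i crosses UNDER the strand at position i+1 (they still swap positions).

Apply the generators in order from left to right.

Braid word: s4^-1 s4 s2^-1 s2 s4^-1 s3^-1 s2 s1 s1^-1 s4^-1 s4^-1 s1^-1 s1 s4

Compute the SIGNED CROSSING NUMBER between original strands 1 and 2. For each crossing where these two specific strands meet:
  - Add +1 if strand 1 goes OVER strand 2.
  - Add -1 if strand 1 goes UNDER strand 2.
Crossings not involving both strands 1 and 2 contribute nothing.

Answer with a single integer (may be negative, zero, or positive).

Gen 1: crossing 4x5. Both 1&2? no. Sum: 0
Gen 2: crossing 5x4. Both 1&2? no. Sum: 0
Gen 3: crossing 2x3. Both 1&2? no. Sum: 0
Gen 4: crossing 3x2. Both 1&2? no. Sum: 0
Gen 5: crossing 4x5. Both 1&2? no. Sum: 0
Gen 6: crossing 3x5. Both 1&2? no. Sum: 0
Gen 7: crossing 2x5. Both 1&2? no. Sum: 0
Gen 8: crossing 1x5. Both 1&2? no. Sum: 0
Gen 9: crossing 5x1. Both 1&2? no. Sum: 0
Gen 10: crossing 3x4. Both 1&2? no. Sum: 0
Gen 11: crossing 4x3. Both 1&2? no. Sum: 0
Gen 12: crossing 1x5. Both 1&2? no. Sum: 0
Gen 13: crossing 5x1. Both 1&2? no. Sum: 0
Gen 14: crossing 3x4. Both 1&2? no. Sum: 0

Answer: 0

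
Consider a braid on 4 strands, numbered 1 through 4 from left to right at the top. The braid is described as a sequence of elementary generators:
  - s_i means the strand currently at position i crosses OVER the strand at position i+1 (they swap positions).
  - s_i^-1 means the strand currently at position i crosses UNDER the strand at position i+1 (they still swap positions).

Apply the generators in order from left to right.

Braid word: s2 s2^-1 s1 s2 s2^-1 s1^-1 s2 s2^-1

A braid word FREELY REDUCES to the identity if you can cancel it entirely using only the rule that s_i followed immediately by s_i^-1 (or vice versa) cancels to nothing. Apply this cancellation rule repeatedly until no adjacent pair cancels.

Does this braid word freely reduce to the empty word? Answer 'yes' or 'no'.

Answer: yes

Derivation:
Gen 1 (s2): push. Stack: [s2]
Gen 2 (s2^-1): cancels prior s2. Stack: []
Gen 3 (s1): push. Stack: [s1]
Gen 4 (s2): push. Stack: [s1 s2]
Gen 5 (s2^-1): cancels prior s2. Stack: [s1]
Gen 6 (s1^-1): cancels prior s1. Stack: []
Gen 7 (s2): push. Stack: [s2]
Gen 8 (s2^-1): cancels prior s2. Stack: []
Reduced word: (empty)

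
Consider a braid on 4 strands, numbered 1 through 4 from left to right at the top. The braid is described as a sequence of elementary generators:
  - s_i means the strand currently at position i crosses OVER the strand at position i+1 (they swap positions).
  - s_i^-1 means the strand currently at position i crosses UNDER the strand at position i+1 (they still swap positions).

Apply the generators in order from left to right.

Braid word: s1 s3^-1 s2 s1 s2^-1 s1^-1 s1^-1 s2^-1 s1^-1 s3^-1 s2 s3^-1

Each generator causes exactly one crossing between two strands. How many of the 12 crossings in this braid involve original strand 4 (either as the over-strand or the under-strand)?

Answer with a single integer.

Answer: 8

Derivation:
Gen 1: crossing 1x2. Involves strand 4? no. Count so far: 0
Gen 2: crossing 3x4. Involves strand 4? yes. Count so far: 1
Gen 3: crossing 1x4. Involves strand 4? yes. Count so far: 2
Gen 4: crossing 2x4. Involves strand 4? yes. Count so far: 3
Gen 5: crossing 2x1. Involves strand 4? no. Count so far: 3
Gen 6: crossing 4x1. Involves strand 4? yes. Count so far: 4
Gen 7: crossing 1x4. Involves strand 4? yes. Count so far: 5
Gen 8: crossing 1x2. Involves strand 4? no. Count so far: 5
Gen 9: crossing 4x2. Involves strand 4? yes. Count so far: 6
Gen 10: crossing 1x3. Involves strand 4? no. Count so far: 6
Gen 11: crossing 4x3. Involves strand 4? yes. Count so far: 7
Gen 12: crossing 4x1. Involves strand 4? yes. Count so far: 8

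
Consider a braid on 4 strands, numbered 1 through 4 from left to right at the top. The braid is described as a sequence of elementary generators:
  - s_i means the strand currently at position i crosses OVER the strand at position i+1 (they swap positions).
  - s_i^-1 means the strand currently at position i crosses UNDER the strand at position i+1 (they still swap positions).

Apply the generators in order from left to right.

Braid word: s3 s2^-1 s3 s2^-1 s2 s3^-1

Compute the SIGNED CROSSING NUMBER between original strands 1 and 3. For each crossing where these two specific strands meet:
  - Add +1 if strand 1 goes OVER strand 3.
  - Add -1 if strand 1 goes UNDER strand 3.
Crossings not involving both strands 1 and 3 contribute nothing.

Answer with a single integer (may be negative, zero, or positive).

Gen 1: crossing 3x4. Both 1&3? no. Sum: 0
Gen 2: crossing 2x4. Both 1&3? no. Sum: 0
Gen 3: crossing 2x3. Both 1&3? no. Sum: 0
Gen 4: crossing 4x3. Both 1&3? no. Sum: 0
Gen 5: crossing 3x4. Both 1&3? no. Sum: 0
Gen 6: crossing 3x2. Both 1&3? no. Sum: 0

Answer: 0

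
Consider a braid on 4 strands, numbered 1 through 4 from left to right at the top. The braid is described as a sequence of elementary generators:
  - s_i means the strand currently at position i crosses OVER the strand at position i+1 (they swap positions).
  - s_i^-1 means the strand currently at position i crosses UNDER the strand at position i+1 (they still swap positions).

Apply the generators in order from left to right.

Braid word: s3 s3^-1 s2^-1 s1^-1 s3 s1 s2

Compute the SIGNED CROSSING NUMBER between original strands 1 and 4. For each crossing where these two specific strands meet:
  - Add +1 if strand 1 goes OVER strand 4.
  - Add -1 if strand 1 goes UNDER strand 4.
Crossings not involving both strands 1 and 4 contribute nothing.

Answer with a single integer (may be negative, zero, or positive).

Gen 1: crossing 3x4. Both 1&4? no. Sum: 0
Gen 2: crossing 4x3. Both 1&4? no. Sum: 0
Gen 3: crossing 2x3. Both 1&4? no. Sum: 0
Gen 4: crossing 1x3. Both 1&4? no. Sum: 0
Gen 5: crossing 2x4. Both 1&4? no. Sum: 0
Gen 6: crossing 3x1. Both 1&4? no. Sum: 0
Gen 7: crossing 3x4. Both 1&4? no. Sum: 0

Answer: 0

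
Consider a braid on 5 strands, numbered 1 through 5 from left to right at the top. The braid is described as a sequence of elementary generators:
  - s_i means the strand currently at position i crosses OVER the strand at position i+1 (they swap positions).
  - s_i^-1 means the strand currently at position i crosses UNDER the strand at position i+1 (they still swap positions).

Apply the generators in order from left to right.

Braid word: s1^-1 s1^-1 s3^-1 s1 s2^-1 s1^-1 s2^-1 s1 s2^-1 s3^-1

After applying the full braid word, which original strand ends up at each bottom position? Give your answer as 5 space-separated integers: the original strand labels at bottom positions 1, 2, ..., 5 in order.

Gen 1 (s1^-1): strand 1 crosses under strand 2. Perm now: [2 1 3 4 5]
Gen 2 (s1^-1): strand 2 crosses under strand 1. Perm now: [1 2 3 4 5]
Gen 3 (s3^-1): strand 3 crosses under strand 4. Perm now: [1 2 4 3 5]
Gen 4 (s1): strand 1 crosses over strand 2. Perm now: [2 1 4 3 5]
Gen 5 (s2^-1): strand 1 crosses under strand 4. Perm now: [2 4 1 3 5]
Gen 6 (s1^-1): strand 2 crosses under strand 4. Perm now: [4 2 1 3 5]
Gen 7 (s2^-1): strand 2 crosses under strand 1. Perm now: [4 1 2 3 5]
Gen 8 (s1): strand 4 crosses over strand 1. Perm now: [1 4 2 3 5]
Gen 9 (s2^-1): strand 4 crosses under strand 2. Perm now: [1 2 4 3 5]
Gen 10 (s3^-1): strand 4 crosses under strand 3. Perm now: [1 2 3 4 5]

Answer: 1 2 3 4 5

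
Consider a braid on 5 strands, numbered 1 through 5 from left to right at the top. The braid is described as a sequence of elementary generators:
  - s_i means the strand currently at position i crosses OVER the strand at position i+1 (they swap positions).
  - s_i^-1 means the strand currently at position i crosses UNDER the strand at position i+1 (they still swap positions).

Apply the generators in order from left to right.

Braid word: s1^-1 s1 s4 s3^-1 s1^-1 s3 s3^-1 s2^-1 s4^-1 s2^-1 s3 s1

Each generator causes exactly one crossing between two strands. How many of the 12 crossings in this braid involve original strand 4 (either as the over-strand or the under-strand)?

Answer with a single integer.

Answer: 3

Derivation:
Gen 1: crossing 1x2. Involves strand 4? no. Count so far: 0
Gen 2: crossing 2x1. Involves strand 4? no. Count so far: 0
Gen 3: crossing 4x5. Involves strand 4? yes. Count so far: 1
Gen 4: crossing 3x5. Involves strand 4? no. Count so far: 1
Gen 5: crossing 1x2. Involves strand 4? no. Count so far: 1
Gen 6: crossing 5x3. Involves strand 4? no. Count so far: 1
Gen 7: crossing 3x5. Involves strand 4? no. Count so far: 1
Gen 8: crossing 1x5. Involves strand 4? no. Count so far: 1
Gen 9: crossing 3x4. Involves strand 4? yes. Count so far: 2
Gen 10: crossing 5x1. Involves strand 4? no. Count so far: 2
Gen 11: crossing 5x4. Involves strand 4? yes. Count so far: 3
Gen 12: crossing 2x1. Involves strand 4? no. Count so far: 3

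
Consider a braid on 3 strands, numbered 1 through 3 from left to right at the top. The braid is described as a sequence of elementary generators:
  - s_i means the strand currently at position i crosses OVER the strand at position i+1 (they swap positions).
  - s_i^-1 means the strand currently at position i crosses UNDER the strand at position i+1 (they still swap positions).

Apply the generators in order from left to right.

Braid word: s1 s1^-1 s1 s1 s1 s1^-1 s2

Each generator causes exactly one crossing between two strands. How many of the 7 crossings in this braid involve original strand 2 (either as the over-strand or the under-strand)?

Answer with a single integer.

Gen 1: crossing 1x2. Involves strand 2? yes. Count so far: 1
Gen 2: crossing 2x1. Involves strand 2? yes. Count so far: 2
Gen 3: crossing 1x2. Involves strand 2? yes. Count so far: 3
Gen 4: crossing 2x1. Involves strand 2? yes. Count so far: 4
Gen 5: crossing 1x2. Involves strand 2? yes. Count so far: 5
Gen 6: crossing 2x1. Involves strand 2? yes. Count so far: 6
Gen 7: crossing 2x3. Involves strand 2? yes. Count so far: 7

Answer: 7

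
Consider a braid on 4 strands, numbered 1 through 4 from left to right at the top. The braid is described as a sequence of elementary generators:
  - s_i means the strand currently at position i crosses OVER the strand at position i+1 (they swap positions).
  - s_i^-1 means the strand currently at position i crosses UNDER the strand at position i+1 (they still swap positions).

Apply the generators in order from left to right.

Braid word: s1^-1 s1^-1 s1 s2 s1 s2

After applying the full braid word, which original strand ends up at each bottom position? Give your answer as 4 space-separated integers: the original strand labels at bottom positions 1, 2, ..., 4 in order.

Answer: 3 1 2 4

Derivation:
Gen 1 (s1^-1): strand 1 crosses under strand 2. Perm now: [2 1 3 4]
Gen 2 (s1^-1): strand 2 crosses under strand 1. Perm now: [1 2 3 4]
Gen 3 (s1): strand 1 crosses over strand 2. Perm now: [2 1 3 4]
Gen 4 (s2): strand 1 crosses over strand 3. Perm now: [2 3 1 4]
Gen 5 (s1): strand 2 crosses over strand 3. Perm now: [3 2 1 4]
Gen 6 (s2): strand 2 crosses over strand 1. Perm now: [3 1 2 4]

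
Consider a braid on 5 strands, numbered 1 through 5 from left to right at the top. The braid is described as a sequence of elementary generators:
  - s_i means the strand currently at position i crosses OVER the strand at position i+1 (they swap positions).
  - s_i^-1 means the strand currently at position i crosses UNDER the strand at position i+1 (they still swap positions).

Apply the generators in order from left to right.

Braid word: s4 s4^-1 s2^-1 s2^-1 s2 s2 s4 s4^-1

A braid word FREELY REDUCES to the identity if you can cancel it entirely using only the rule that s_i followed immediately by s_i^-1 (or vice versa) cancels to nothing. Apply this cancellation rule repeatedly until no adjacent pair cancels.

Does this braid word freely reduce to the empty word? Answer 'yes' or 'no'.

Gen 1 (s4): push. Stack: [s4]
Gen 2 (s4^-1): cancels prior s4. Stack: []
Gen 3 (s2^-1): push. Stack: [s2^-1]
Gen 4 (s2^-1): push. Stack: [s2^-1 s2^-1]
Gen 5 (s2): cancels prior s2^-1. Stack: [s2^-1]
Gen 6 (s2): cancels prior s2^-1. Stack: []
Gen 7 (s4): push. Stack: [s4]
Gen 8 (s4^-1): cancels prior s4. Stack: []
Reduced word: (empty)

Answer: yes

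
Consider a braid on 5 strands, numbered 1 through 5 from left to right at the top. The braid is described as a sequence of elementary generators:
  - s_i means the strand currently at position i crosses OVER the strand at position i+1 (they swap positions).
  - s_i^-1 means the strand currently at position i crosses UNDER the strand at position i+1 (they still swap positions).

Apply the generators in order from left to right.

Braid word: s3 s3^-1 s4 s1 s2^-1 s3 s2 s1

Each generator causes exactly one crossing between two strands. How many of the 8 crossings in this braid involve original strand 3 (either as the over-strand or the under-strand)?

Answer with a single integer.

Gen 1: crossing 3x4. Involves strand 3? yes. Count so far: 1
Gen 2: crossing 4x3. Involves strand 3? yes. Count so far: 2
Gen 3: crossing 4x5. Involves strand 3? no. Count so far: 2
Gen 4: crossing 1x2. Involves strand 3? no. Count so far: 2
Gen 5: crossing 1x3. Involves strand 3? yes. Count so far: 3
Gen 6: crossing 1x5. Involves strand 3? no. Count so far: 3
Gen 7: crossing 3x5. Involves strand 3? yes. Count so far: 4
Gen 8: crossing 2x5. Involves strand 3? no. Count so far: 4

Answer: 4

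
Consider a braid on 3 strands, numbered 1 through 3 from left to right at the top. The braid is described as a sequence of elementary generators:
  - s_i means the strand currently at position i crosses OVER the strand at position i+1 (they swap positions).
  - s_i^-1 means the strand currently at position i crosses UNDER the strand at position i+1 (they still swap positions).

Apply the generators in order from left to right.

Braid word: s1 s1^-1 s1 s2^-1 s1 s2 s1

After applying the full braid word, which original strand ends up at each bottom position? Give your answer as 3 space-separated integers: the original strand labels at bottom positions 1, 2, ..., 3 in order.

Gen 1 (s1): strand 1 crosses over strand 2. Perm now: [2 1 3]
Gen 2 (s1^-1): strand 2 crosses under strand 1. Perm now: [1 2 3]
Gen 3 (s1): strand 1 crosses over strand 2. Perm now: [2 1 3]
Gen 4 (s2^-1): strand 1 crosses under strand 3. Perm now: [2 3 1]
Gen 5 (s1): strand 2 crosses over strand 3. Perm now: [3 2 1]
Gen 6 (s2): strand 2 crosses over strand 1. Perm now: [3 1 2]
Gen 7 (s1): strand 3 crosses over strand 1. Perm now: [1 3 2]

Answer: 1 3 2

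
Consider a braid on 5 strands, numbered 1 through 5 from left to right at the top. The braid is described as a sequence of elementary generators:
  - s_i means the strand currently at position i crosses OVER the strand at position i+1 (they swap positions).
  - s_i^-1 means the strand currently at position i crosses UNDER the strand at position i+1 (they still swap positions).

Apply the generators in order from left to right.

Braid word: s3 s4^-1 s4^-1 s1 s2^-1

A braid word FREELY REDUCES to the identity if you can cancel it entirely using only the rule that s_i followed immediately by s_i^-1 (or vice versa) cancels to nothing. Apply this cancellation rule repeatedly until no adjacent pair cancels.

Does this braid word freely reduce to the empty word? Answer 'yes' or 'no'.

Gen 1 (s3): push. Stack: [s3]
Gen 2 (s4^-1): push. Stack: [s3 s4^-1]
Gen 3 (s4^-1): push. Stack: [s3 s4^-1 s4^-1]
Gen 4 (s1): push. Stack: [s3 s4^-1 s4^-1 s1]
Gen 5 (s2^-1): push. Stack: [s3 s4^-1 s4^-1 s1 s2^-1]
Reduced word: s3 s4^-1 s4^-1 s1 s2^-1

Answer: no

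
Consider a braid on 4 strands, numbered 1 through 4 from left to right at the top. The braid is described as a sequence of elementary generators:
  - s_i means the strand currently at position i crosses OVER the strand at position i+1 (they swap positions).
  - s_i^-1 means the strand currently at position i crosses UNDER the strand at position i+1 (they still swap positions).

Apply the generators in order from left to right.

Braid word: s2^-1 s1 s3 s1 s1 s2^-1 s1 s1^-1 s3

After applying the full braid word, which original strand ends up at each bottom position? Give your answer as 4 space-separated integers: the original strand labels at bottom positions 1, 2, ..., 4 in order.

Gen 1 (s2^-1): strand 2 crosses under strand 3. Perm now: [1 3 2 4]
Gen 2 (s1): strand 1 crosses over strand 3. Perm now: [3 1 2 4]
Gen 3 (s3): strand 2 crosses over strand 4. Perm now: [3 1 4 2]
Gen 4 (s1): strand 3 crosses over strand 1. Perm now: [1 3 4 2]
Gen 5 (s1): strand 1 crosses over strand 3. Perm now: [3 1 4 2]
Gen 6 (s2^-1): strand 1 crosses under strand 4. Perm now: [3 4 1 2]
Gen 7 (s1): strand 3 crosses over strand 4. Perm now: [4 3 1 2]
Gen 8 (s1^-1): strand 4 crosses under strand 3. Perm now: [3 4 1 2]
Gen 9 (s3): strand 1 crosses over strand 2. Perm now: [3 4 2 1]

Answer: 3 4 2 1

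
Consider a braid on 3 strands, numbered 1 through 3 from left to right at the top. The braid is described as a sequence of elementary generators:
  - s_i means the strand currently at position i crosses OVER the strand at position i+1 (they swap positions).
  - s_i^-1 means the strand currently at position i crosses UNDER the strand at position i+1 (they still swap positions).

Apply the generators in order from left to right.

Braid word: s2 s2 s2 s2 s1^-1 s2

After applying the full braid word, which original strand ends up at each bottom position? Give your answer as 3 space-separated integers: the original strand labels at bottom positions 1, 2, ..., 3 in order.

Answer: 2 3 1

Derivation:
Gen 1 (s2): strand 2 crosses over strand 3. Perm now: [1 3 2]
Gen 2 (s2): strand 3 crosses over strand 2. Perm now: [1 2 3]
Gen 3 (s2): strand 2 crosses over strand 3. Perm now: [1 3 2]
Gen 4 (s2): strand 3 crosses over strand 2. Perm now: [1 2 3]
Gen 5 (s1^-1): strand 1 crosses under strand 2. Perm now: [2 1 3]
Gen 6 (s2): strand 1 crosses over strand 3. Perm now: [2 3 1]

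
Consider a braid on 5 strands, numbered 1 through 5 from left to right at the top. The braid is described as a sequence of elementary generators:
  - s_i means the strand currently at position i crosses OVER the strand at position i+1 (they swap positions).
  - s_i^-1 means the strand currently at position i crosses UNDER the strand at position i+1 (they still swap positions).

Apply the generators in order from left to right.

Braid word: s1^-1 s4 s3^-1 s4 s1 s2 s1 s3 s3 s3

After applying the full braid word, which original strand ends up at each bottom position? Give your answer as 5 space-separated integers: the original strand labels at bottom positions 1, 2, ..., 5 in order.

Answer: 5 1 4 2 3

Derivation:
Gen 1 (s1^-1): strand 1 crosses under strand 2. Perm now: [2 1 3 4 5]
Gen 2 (s4): strand 4 crosses over strand 5. Perm now: [2 1 3 5 4]
Gen 3 (s3^-1): strand 3 crosses under strand 5. Perm now: [2 1 5 3 4]
Gen 4 (s4): strand 3 crosses over strand 4. Perm now: [2 1 5 4 3]
Gen 5 (s1): strand 2 crosses over strand 1. Perm now: [1 2 5 4 3]
Gen 6 (s2): strand 2 crosses over strand 5. Perm now: [1 5 2 4 3]
Gen 7 (s1): strand 1 crosses over strand 5. Perm now: [5 1 2 4 3]
Gen 8 (s3): strand 2 crosses over strand 4. Perm now: [5 1 4 2 3]
Gen 9 (s3): strand 4 crosses over strand 2. Perm now: [5 1 2 4 3]
Gen 10 (s3): strand 2 crosses over strand 4. Perm now: [5 1 4 2 3]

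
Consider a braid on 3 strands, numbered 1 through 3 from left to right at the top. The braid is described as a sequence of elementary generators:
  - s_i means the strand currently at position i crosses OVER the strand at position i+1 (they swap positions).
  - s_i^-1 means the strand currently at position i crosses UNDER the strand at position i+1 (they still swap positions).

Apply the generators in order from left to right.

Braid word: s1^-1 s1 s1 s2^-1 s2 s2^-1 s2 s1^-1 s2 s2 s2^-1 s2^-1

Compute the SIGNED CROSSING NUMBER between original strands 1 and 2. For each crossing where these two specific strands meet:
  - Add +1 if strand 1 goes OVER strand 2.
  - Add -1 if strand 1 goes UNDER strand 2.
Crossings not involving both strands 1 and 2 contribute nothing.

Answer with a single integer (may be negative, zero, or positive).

Gen 1: 1 under 2. Both 1&2? yes. Contrib: -1. Sum: -1
Gen 2: 2 over 1. Both 1&2? yes. Contrib: -1. Sum: -2
Gen 3: 1 over 2. Both 1&2? yes. Contrib: +1. Sum: -1
Gen 4: crossing 1x3. Both 1&2? no. Sum: -1
Gen 5: crossing 3x1. Both 1&2? no. Sum: -1
Gen 6: crossing 1x3. Both 1&2? no. Sum: -1
Gen 7: crossing 3x1. Both 1&2? no. Sum: -1
Gen 8: 2 under 1. Both 1&2? yes. Contrib: +1. Sum: 0
Gen 9: crossing 2x3. Both 1&2? no. Sum: 0
Gen 10: crossing 3x2. Both 1&2? no. Sum: 0
Gen 11: crossing 2x3. Both 1&2? no. Sum: 0
Gen 12: crossing 3x2. Both 1&2? no. Sum: 0

Answer: 0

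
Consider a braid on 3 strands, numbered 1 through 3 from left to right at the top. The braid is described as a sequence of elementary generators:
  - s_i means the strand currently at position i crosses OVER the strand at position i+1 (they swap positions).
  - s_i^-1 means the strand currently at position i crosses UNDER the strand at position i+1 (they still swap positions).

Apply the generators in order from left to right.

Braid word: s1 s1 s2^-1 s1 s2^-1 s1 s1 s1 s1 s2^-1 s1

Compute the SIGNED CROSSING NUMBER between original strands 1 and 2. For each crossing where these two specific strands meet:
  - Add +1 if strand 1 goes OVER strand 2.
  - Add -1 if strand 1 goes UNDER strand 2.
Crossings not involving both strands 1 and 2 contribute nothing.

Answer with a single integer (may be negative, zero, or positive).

Answer: 0

Derivation:
Gen 1: 1 over 2. Both 1&2? yes. Contrib: +1. Sum: 1
Gen 2: 2 over 1. Both 1&2? yes. Contrib: -1. Sum: 0
Gen 3: crossing 2x3. Both 1&2? no. Sum: 0
Gen 4: crossing 1x3. Both 1&2? no. Sum: 0
Gen 5: 1 under 2. Both 1&2? yes. Contrib: -1. Sum: -1
Gen 6: crossing 3x2. Both 1&2? no. Sum: -1
Gen 7: crossing 2x3. Both 1&2? no. Sum: -1
Gen 8: crossing 3x2. Both 1&2? no. Sum: -1
Gen 9: crossing 2x3. Both 1&2? no. Sum: -1
Gen 10: 2 under 1. Both 1&2? yes. Contrib: +1. Sum: 0
Gen 11: crossing 3x1. Both 1&2? no. Sum: 0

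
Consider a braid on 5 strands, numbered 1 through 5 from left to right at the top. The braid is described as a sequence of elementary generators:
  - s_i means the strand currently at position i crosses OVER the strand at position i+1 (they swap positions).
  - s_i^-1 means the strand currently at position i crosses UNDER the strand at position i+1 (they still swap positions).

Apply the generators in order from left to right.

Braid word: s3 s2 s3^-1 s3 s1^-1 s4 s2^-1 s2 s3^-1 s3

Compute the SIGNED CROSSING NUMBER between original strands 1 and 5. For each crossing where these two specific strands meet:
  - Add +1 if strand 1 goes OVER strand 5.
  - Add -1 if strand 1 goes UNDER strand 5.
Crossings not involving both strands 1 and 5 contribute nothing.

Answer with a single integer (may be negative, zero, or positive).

Gen 1: crossing 3x4. Both 1&5? no. Sum: 0
Gen 2: crossing 2x4. Both 1&5? no. Sum: 0
Gen 3: crossing 2x3. Both 1&5? no. Sum: 0
Gen 4: crossing 3x2. Both 1&5? no. Sum: 0
Gen 5: crossing 1x4. Both 1&5? no. Sum: 0
Gen 6: crossing 3x5. Both 1&5? no. Sum: 0
Gen 7: crossing 1x2. Both 1&5? no. Sum: 0
Gen 8: crossing 2x1. Both 1&5? no. Sum: 0
Gen 9: crossing 2x5. Both 1&5? no. Sum: 0
Gen 10: crossing 5x2. Both 1&5? no. Sum: 0

Answer: 0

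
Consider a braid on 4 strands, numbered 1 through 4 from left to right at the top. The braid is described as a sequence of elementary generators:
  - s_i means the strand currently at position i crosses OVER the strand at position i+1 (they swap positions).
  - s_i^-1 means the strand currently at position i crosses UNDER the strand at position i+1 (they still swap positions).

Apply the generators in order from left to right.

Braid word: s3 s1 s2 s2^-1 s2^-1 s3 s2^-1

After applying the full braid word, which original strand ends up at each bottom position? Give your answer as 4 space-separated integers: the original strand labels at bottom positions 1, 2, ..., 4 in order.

Answer: 2 3 4 1

Derivation:
Gen 1 (s3): strand 3 crosses over strand 4. Perm now: [1 2 4 3]
Gen 2 (s1): strand 1 crosses over strand 2. Perm now: [2 1 4 3]
Gen 3 (s2): strand 1 crosses over strand 4. Perm now: [2 4 1 3]
Gen 4 (s2^-1): strand 4 crosses under strand 1. Perm now: [2 1 4 3]
Gen 5 (s2^-1): strand 1 crosses under strand 4. Perm now: [2 4 1 3]
Gen 6 (s3): strand 1 crosses over strand 3. Perm now: [2 4 3 1]
Gen 7 (s2^-1): strand 4 crosses under strand 3. Perm now: [2 3 4 1]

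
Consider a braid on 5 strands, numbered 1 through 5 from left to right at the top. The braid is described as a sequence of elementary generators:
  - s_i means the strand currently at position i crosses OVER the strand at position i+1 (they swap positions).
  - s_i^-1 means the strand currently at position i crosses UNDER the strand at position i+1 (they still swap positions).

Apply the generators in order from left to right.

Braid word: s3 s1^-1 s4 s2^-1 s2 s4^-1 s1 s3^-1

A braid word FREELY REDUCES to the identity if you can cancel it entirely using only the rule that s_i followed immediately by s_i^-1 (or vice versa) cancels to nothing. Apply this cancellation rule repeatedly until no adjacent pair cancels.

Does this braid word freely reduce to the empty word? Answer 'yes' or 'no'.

Answer: yes

Derivation:
Gen 1 (s3): push. Stack: [s3]
Gen 2 (s1^-1): push. Stack: [s3 s1^-1]
Gen 3 (s4): push. Stack: [s3 s1^-1 s4]
Gen 4 (s2^-1): push. Stack: [s3 s1^-1 s4 s2^-1]
Gen 5 (s2): cancels prior s2^-1. Stack: [s3 s1^-1 s4]
Gen 6 (s4^-1): cancels prior s4. Stack: [s3 s1^-1]
Gen 7 (s1): cancels prior s1^-1. Stack: [s3]
Gen 8 (s3^-1): cancels prior s3. Stack: []
Reduced word: (empty)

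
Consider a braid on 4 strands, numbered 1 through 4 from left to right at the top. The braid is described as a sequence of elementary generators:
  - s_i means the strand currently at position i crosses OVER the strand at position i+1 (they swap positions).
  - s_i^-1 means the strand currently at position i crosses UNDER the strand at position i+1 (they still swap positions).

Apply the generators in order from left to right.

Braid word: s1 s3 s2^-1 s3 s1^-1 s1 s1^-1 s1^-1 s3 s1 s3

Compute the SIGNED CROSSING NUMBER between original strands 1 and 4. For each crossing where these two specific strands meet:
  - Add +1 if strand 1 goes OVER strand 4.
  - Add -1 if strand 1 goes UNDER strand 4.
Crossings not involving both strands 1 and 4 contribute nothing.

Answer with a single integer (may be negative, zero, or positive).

Gen 1: crossing 1x2. Both 1&4? no. Sum: 0
Gen 2: crossing 3x4. Both 1&4? no. Sum: 0
Gen 3: 1 under 4. Both 1&4? yes. Contrib: -1. Sum: -1
Gen 4: crossing 1x3. Both 1&4? no. Sum: -1
Gen 5: crossing 2x4. Both 1&4? no. Sum: -1
Gen 6: crossing 4x2. Both 1&4? no. Sum: -1
Gen 7: crossing 2x4. Both 1&4? no. Sum: -1
Gen 8: crossing 4x2. Both 1&4? no. Sum: -1
Gen 9: crossing 3x1. Both 1&4? no. Sum: -1
Gen 10: crossing 2x4. Both 1&4? no. Sum: -1
Gen 11: crossing 1x3. Both 1&4? no. Sum: -1

Answer: -1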